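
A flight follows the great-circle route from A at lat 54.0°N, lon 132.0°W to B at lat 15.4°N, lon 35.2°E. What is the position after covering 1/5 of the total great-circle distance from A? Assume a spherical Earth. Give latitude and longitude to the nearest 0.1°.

The haversine formula gives a central angle δ ≈ 1.915 rad (109.7°) between the endpoints.
Interpolate at f = 1/5 with slerp weights a = sin((1−f)δ)/sin δ ≈ 1.062, b = sin(fδ)/sin δ ≈ 0.397.
p = a·p₁ + b·p₂ ≈ (-0.105, -0.243, 0.964); φ = arcsin(p_z) ≈ 74.65°, λ = atan2(p_y, p_x) ≈ -113.31°.

≈ lat 74.7°N, lon 113.3°W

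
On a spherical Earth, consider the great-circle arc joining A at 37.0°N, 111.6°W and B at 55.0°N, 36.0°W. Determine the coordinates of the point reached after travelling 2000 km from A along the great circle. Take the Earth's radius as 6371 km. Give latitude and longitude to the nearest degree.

≈ 48°N, 93°W

Convert each endpoint to a unit vector on the sphere (x = cos φ cos λ, y = cos φ sin λ, z = sin φ).
The central angle between the endpoints is δ = arccos(p₁·p₂) ≈ 0.919 rad (52.6°). The total great-circle distance is δ·R ≈ 0.919 × 6371 ≈ 5853 km, so the target fraction is f = 2000/5853 ≈ 0.342.
Interpolate at f ≈ 0.342 with slerp weights a = sin((1−f)δ)/sin δ ≈ 0.715, b = sin(fδ)/sin δ ≈ 0.389.
p = a·p₁ + b·p₂ ≈ (-0.030, -0.662, 0.749); φ = arcsin(p_z) ≈ 48.48°, λ = atan2(p_y, p_x) ≈ -92.60°.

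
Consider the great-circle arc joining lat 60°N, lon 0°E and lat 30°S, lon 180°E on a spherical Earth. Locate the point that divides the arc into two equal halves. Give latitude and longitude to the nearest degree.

≈ lat 45°N, lon 180°E

Convert each endpoint to a unit vector on the sphere (x = cos φ cos λ, y = cos φ sin λ, z = sin φ).
The central angle between the endpoints is δ = arccos(p₁·p₂) ≈ 2.618 rad (150.0°).
Interpolate at f = 1/2 with slerp weights a = sin((1−f)δ)/sin δ ≈ 1.932, b = sin(fδ)/sin δ ≈ 1.932.
p = a·p₁ + b·p₂ ≈ (-0.707, 0.000, 0.707); φ = arcsin(p_z) ≈ 45.00°, λ = atan2(p_y, p_x) ≈ 180.00°.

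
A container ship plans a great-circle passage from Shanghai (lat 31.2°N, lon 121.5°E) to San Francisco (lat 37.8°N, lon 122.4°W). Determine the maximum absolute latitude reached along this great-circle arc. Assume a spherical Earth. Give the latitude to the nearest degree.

The great circle lies in the plane with unit normal n̂ = (p₁ × p₂)/|p₁ × p₂|.
Here n̂_z ≈ +0.607; the vertex latitude is φ_max = arccos|n̂_z| ≈ 52.6°.

≈ 53°N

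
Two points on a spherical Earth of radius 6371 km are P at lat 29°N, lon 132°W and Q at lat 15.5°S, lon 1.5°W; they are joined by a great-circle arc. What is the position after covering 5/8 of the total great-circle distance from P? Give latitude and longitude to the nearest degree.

≈ lat 8°N, lon 46°W

Convert each endpoint to a unit vector on the sphere (x = cos φ cos λ, y = cos φ sin λ, z = sin φ).
The central angle between the endpoints is δ = arccos(p₁·p₂) ≈ 2.314 rad (132.6°).
Interpolate at f = 5/8 with slerp weights a = sin((1−f)δ)/sin δ ≈ 1.037, b = sin(fδ)/sin δ ≈ 1.348.
p = a·p₁ + b·p₂ ≈ (0.692, -0.708, 0.142); φ = arcsin(p_z) ≈ 8.18°, λ = atan2(p_y, p_x) ≈ -45.64°.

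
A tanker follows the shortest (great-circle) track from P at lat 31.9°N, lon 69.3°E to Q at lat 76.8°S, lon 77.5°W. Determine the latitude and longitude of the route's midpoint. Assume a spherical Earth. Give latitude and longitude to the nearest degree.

Convert each endpoint to a unit vector on the sphere (x = cos φ cos λ, y = cos φ sin λ, z = sin φ).
The central angle between the endpoints is δ = arccos(p₁·p₂) ≈ 2.314 rad (132.6°).
Interpolate at f = 1/2 with slerp weights a = sin((1−f)δ)/sin δ ≈ 1.244, b = sin(fδ)/sin δ ≈ 1.244.
p = a·p₁ + b·p₂ ≈ (0.435, 0.710, -0.554); φ = arcsin(p_z) ≈ -33.61°, λ = atan2(p_y, p_x) ≈ 58.54°.

≈ lat 34°S, lon 59°E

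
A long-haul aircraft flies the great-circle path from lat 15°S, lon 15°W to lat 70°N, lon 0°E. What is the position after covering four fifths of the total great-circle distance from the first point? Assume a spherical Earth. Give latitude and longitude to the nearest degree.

≈ lat 53°N, lon 7°W

The haversine formula gives a central angle δ ≈ 1.495 rad (85.6°) between the endpoints.
Interpolate at f = 4/5 with slerp weights a = sin((1−f)δ)/sin δ ≈ 0.295, b = sin(fδ)/sin δ ≈ 0.933.
p = a·p₁ + b·p₂ ≈ (0.595, -0.074, 0.800); φ = arcsin(p_z) ≈ 53.18°, λ = atan2(p_y, p_x) ≈ -7.08°.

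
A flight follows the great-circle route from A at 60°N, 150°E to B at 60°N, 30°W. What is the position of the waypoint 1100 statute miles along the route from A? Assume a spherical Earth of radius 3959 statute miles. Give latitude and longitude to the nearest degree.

Convert each endpoint to a unit vector on the sphere (x = cos φ cos λ, y = cos φ sin λ, z = sin φ).
The central angle between the endpoints is δ = arccos(p₁·p₂) ≈ 1.047 rad (60.0°). The total great-circle distance is δ·R ≈ 1.047 × 3959 ≈ 4146 mi, so the target fraction is f = 1100/4146 ≈ 0.265.
Interpolate at f ≈ 0.265 with slerp weights a = sin((1−f)δ)/sin δ ≈ 0.803, b = sin(fδ)/sin δ ≈ 0.317.
p = a·p₁ + b·p₂ ≈ (-0.211, 0.122, 0.970); φ = arcsin(p_z) ≈ 75.92°, λ = atan2(p_y, p_x) ≈ 150.00°.

≈ 76°N, 150°E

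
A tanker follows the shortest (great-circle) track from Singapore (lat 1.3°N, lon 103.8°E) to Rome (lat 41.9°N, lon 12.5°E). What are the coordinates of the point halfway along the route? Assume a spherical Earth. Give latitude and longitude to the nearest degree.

From cos δ = sin φ₁ sin φ₂ + cos φ₁ cos φ₂ cos Δλ, the central angle is δ ≈ 1.573 rad (90.1°).
Interpolate at f = 1/2 with slerp weights a = sin((1−f)δ)/sin δ ≈ 0.708, b = sin(fδ)/sin δ ≈ 0.708.
p = a·p₁ + b·p₂ ≈ (0.346, 0.801, 0.489); φ = arcsin(p_z) ≈ 29.25°, λ = atan2(p_y, p_x) ≈ 66.67°.

≈ lat 29°N, lon 67°E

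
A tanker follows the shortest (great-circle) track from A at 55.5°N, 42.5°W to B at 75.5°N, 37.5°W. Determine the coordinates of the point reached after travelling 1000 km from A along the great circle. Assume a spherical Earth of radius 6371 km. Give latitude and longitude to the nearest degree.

≈ 64°N, 41°W

Write both endpoints as unit vectors p₁, p₂ with components (cos φ cos λ, cos φ sin λ, sin φ).
The central angle between the endpoints is δ = arccos(p₁·p₂) ≈ 0.351 rad (20.1°). The total great-circle distance is δ·R ≈ 0.351 × 6371 ≈ 2234 km, so the target fraction is f = 1000/2234 ≈ 0.448.
Interpolate at f ≈ 0.448 with slerp weights a = sin((1−f)δ)/sin δ ≈ 0.560, b = sin(fδ)/sin δ ≈ 0.455.
p = a·p₁ + b·p₂ ≈ (0.324, -0.284, 0.902); φ = arcsin(p_z) ≈ 64.47°, λ = atan2(p_y, p_x) ≈ -41.18°.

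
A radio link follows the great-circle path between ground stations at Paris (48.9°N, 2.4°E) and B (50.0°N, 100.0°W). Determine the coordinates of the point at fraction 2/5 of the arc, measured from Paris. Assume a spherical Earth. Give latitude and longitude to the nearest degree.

≈ (61°N, 35°W)

From cos δ = sin φ₁ sin φ₂ + cos φ₁ cos φ₂ cos Δλ, the central angle is δ ≈ 1.063 rad (60.9°).
Interpolate at f = 2/5 with slerp weights a = sin((1−f)δ)/sin δ ≈ 0.681, b = sin(fδ)/sin δ ≈ 0.472.
p = a·p₁ + b·p₂ ≈ (0.395, -0.280, 0.875); φ = arcsin(p_z) ≈ 61.05°, λ = atan2(p_y, p_x) ≈ -35.35°.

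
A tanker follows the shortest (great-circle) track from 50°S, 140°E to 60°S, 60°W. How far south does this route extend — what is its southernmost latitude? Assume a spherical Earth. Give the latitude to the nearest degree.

The great circle lies in the plane with unit normal n̂ = (p₁ × p₂)/|p₁ × p₂|.
Here n̂_z ≈ +0.118; the vertex latitude is φ_max = arccos|n̂_z| ≈ 83.2°.
Check via Clairaut: cos φ_max = |cos φ₁| · sin C = cos(50.0°)·sin(169.4°) ≈ 0.118, again giving ≈ 83.2°.

≈ 83°S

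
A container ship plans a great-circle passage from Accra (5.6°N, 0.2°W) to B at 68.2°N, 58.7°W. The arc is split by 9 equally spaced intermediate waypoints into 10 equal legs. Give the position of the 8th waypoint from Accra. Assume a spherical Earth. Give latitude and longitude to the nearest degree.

From cos δ = sin φ₁ sin φ₂ + cos φ₁ cos φ₂ cos Δλ, the central angle is δ ≈ 1.283 rad (73.5°).
Interpolate at f = 8/10 with slerp weights a = sin((1−f)δ)/sin δ ≈ 0.265, b = sin(fδ)/sin δ ≈ 0.892.
p = a·p₁ + b·p₂ ≈ (0.436, -0.284, 0.854); φ = arcsin(p_z) ≈ 58.67°, λ = atan2(p_y, p_x) ≈ -33.11°.

≈ 59°N, 33°W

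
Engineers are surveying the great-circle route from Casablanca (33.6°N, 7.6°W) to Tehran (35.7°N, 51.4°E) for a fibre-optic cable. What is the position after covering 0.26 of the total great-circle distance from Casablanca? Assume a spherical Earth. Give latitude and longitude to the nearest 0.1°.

≈ (37.0°N, 7.1°E)

From cos δ = sin φ₁ sin φ₂ + cos φ₁ cos φ₂ cos Δλ, the central angle is δ ≈ 0.835 rad (47.8°).
Interpolate at f = 0.26 with slerp weights a = sin((1−f)δ)/sin δ ≈ 0.781, b = sin(fδ)/sin δ ≈ 0.291.
p = a·p₁ + b·p₂ ≈ (0.792, 0.098, 0.602); φ = arcsin(p_z) ≈ 37.01°, λ = atan2(p_y, p_x) ≈ 7.07°.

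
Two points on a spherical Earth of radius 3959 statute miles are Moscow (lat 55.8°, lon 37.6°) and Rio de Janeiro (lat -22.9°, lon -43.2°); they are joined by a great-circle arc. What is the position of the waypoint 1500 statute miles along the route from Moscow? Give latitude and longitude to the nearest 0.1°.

≈ lat 44.1°, lon 8.8°

Write both endpoints as unit vectors p₁, p₂ with components (cos φ cos λ, cos φ sin λ, sin φ).
The central angle between the endpoints is δ = arccos(p₁·p₂) ≈ 1.812 rad (103.8°). The total great-circle distance is δ·R ≈ 1.812 × 3959 ≈ 7174 mi, so the target fraction is f = 1500/7174 ≈ 0.209.
Interpolate at f ≈ 0.209 with slerp weights a = sin((1−f)δ)/sin δ ≈ 1.020, b = sin(fδ)/sin δ ≈ 0.381.
p = a·p₁ + b·p₂ ≈ (0.710, 0.110, 0.696); φ = arcsin(p_z) ≈ 44.07°, λ = atan2(p_y, p_x) ≈ 8.78°.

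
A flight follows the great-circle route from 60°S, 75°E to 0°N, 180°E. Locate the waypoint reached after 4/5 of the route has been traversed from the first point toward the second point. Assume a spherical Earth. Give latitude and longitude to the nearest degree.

From cos δ = sin φ₁ sin φ₂ + cos φ₁ cos φ₂ cos Δλ, the central angle is δ ≈ 1.701 rad (97.4°).
Interpolate at f = 4/5 with slerp weights a = sin((1−f)δ)/sin δ ≈ 0.336, b = sin(fδ)/sin δ ≈ 0.986.
p = a·p₁ + b·p₂ ≈ (-0.943, 0.162, -0.291); φ = arcsin(p_z) ≈ -16.94°, λ = atan2(p_y, p_x) ≈ 170.22°.

≈ 17°S, 170°E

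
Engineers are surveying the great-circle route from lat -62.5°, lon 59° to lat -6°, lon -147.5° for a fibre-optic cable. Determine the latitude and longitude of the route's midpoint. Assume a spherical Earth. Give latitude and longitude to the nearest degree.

The haversine formula gives a central angle δ ≈ 1.895 rad (108.6°) between the endpoints.
Interpolate at f = 1/2 with slerp weights a = sin((1−f)δ)/sin δ ≈ 0.856, b = sin(fδ)/sin δ ≈ 0.856.
p = a·p₁ + b·p₂ ≈ (-0.515, -0.119, -0.849); φ = arcsin(p_z) ≈ -58.12°, λ = atan2(p_y, p_x) ≈ -167.02°.

≈ lat -58°, lon -167°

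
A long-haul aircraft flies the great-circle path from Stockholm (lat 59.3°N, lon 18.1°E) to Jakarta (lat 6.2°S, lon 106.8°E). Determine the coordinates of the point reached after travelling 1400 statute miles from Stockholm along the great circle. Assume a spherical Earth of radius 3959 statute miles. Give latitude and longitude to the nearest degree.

From cos δ = sin φ₁ sin φ₂ + cos φ₁ cos φ₂ cos Δλ, the central angle is δ ≈ 1.652 rad (94.7°). The total great-circle distance is δ·R ≈ 1.652 × 3959 ≈ 6541 mi, so the target fraction is f = 1400/6541 ≈ 0.214.
Interpolate at f ≈ 0.214 with slerp weights a = sin((1−f)δ)/sin δ ≈ 0.966, b = sin(fδ)/sin δ ≈ 0.347.
p = a·p₁ + b·p₂ ≈ (0.369, 0.484, 0.793); φ = arcsin(p_z) ≈ 52.51°, λ = atan2(p_y, p_x) ≈ 52.67°.

≈ lat 53°N, lon 53°E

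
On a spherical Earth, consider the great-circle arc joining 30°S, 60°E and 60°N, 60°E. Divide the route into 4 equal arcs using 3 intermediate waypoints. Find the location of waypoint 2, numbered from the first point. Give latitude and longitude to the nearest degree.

The haversine formula gives a central angle δ ≈ 1.571 rad (90.0°) between the endpoints.
Interpolate at f = 2/4 with slerp weights a = sin((1−f)δ)/sin δ ≈ 0.707, b = sin(fδ)/sin δ ≈ 0.707.
p = a·p₁ + b·p₂ ≈ (0.483, 0.837, 0.259); φ = arcsin(p_z) ≈ 15.00°, λ = atan2(p_y, p_x) ≈ 60.00°.

≈ 15°N, 60°E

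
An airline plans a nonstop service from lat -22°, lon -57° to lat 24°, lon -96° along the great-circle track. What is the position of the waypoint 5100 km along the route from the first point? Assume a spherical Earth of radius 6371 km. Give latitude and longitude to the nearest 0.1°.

≈ lat 13.6°, lon -86.5°

Write both endpoints as unit vectors p₁, p₂ with components (cos φ cos λ, cos φ sin λ, sin φ).
The central angle between the endpoints is δ = arccos(p₁·p₂) ≈ 1.040 rad (59.6°). The total great-circle distance is δ·R ≈ 1.040 × 6371 ≈ 6628 km, so the target fraction is f = 5100/6628 ≈ 0.769.
Interpolate at f ≈ 0.769 with slerp weights a = sin((1−f)δ)/sin δ ≈ 0.275, b = sin(fδ)/sin δ ≈ 0.832.
p = a·p₁ + b·p₂ ≈ (0.060, -0.970, 0.235); φ = arcsin(p_z) ≈ 13.61°, λ = atan2(p_y, p_x) ≈ -86.48°.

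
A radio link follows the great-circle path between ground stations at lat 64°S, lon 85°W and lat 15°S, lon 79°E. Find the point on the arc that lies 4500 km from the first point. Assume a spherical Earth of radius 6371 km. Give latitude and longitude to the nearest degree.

≈ lat 73°S, lon 57°E

The haversine formula gives a central angle δ ≈ 1.746 rad (100.0°) between the endpoints. The total great-circle distance is δ·R ≈ 1.746 × 6371 ≈ 11124 km, so the target fraction is f = 4500/11124 ≈ 0.405.
Interpolate at f ≈ 0.405 with slerp weights a = sin((1−f)δ)/sin δ ≈ 0.876, b = sin(fδ)/sin δ ≈ 0.659.
p = a·p₁ + b·p₂ ≈ (0.155, 0.243, -0.958); φ = arcsin(p_z) ≈ -73.27°, λ = atan2(p_y, p_x) ≈ 57.43°.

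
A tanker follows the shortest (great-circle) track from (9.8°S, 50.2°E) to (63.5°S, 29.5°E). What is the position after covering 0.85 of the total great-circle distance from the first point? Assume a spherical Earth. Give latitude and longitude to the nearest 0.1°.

Write both endpoints as unit vectors p₁, p₂ with components (cos φ cos λ, cos φ sin λ, sin φ).
The central angle between the endpoints is δ = arccos(p₁·p₂) ≈ 0.972 rad (55.7°).
Interpolate at f = 0.85 with slerp weights a = sin((1−f)δ)/sin δ ≈ 0.176, b = sin(fδ)/sin δ ≈ 0.890.
p = a·p₁ + b·p₂ ≈ (0.457, 0.329, -0.827); φ = arcsin(p_z) ≈ -55.76°, λ = atan2(p_y, p_x) ≈ 35.75°.

≈ (55.8°S, 35.8°E)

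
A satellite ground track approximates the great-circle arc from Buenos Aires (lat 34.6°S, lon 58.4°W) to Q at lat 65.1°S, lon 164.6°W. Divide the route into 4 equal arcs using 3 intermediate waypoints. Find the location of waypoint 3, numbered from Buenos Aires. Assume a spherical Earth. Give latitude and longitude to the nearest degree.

≈ lat 68°S, lon 123°W

Write both endpoints as unit vectors p₁, p₂ with components (cos φ cos λ, cos φ sin λ, sin φ).
The central angle between the endpoints is δ = arccos(p₁·p₂) ≈ 1.139 rad (65.3°).
Interpolate at f = 3/4 with slerp weights a = sin((1−f)δ)/sin δ ≈ 0.309, b = sin(fδ)/sin δ ≈ 0.830.
p = a·p₁ + b·p₂ ≈ (-0.204, -0.310, -0.929); φ = arcsin(p_z) ≈ -68.24°, λ = atan2(p_y, p_x) ≈ -123.32°.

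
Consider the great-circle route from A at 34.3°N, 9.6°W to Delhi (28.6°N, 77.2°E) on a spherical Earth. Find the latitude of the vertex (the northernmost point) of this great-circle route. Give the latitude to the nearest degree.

≈ 40°N

The great circle lies in the plane with unit normal n̂ = (p₁ × p₂)/|p₁ × p₂|.
Here n̂_z ≈ +0.762; the vertex latitude is φ_max = arccos|n̂_z| ≈ 40.4°.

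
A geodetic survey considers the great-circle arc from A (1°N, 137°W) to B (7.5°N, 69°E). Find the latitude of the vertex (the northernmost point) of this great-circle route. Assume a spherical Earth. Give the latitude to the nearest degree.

≈ 19°N

The great circle lies in the plane with unit normal n̂ = (p₁ × p₂)/|p₁ × p₂|.
Here n̂_z ≈ -0.948; the vertex latitude is φ_max = arccos|n̂_z| ≈ 18.6°.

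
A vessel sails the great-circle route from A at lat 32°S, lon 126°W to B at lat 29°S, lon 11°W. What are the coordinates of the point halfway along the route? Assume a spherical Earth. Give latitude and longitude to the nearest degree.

From cos δ = sin φ₁ sin φ₂ + cos φ₁ cos φ₂ cos Δλ, the central angle is δ ≈ 1.627 rad (93.2°).
Interpolate at f = 1/2 with slerp weights a = sin((1−f)δ)/sin δ ≈ 0.728, b = sin(fδ)/sin δ ≈ 0.728.
p = a·p₁ + b·p₂ ≈ (0.262, -0.621, -0.739); φ = arcsin(p_z) ≈ -47.62°, λ = atan2(p_y, p_x) ≈ -67.11°.

≈ lat 48°S, lon 67°W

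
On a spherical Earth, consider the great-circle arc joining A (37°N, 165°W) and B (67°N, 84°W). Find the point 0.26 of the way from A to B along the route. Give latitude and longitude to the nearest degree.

Convert each endpoint to a unit vector on the sphere (x = cos φ cos λ, y = cos φ sin λ, z = sin φ).
The central angle between the endpoints is δ = arccos(p₁·p₂) ≈ 0.924 rad (52.9°).
Interpolate at f = 0.26 with slerp weights a = sin((1−f)δ)/sin δ ≈ 0.792, b = sin(fδ)/sin δ ≈ 0.298.
p = a·p₁ + b·p₂ ≈ (-0.598, -0.279, 0.751); φ = arcsin(p_z) ≈ 48.66°, λ = atan2(p_y, p_x) ≈ -154.97°.

≈ (49°N, 155°W)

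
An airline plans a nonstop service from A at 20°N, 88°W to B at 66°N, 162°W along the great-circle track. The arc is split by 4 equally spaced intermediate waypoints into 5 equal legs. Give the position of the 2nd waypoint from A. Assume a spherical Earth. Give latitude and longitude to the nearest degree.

Convert each endpoint to a unit vector on the sphere (x = cos φ cos λ, y = cos φ sin λ, z = sin φ).
The central angle between the endpoints is δ = arccos(p₁·p₂) ≈ 1.140 rad (65.3°).
Interpolate at f = 2/5 with slerp weights a = sin((1−f)δ)/sin δ ≈ 0.695, b = sin(fδ)/sin δ ≈ 0.485.
p = a·p₁ + b·p₂ ≈ (-0.165, -0.714, 0.681); φ = arcsin(p_z) ≈ 42.89°, λ = atan2(p_y, p_x) ≈ -102.99°.

≈ 43°N, 103°W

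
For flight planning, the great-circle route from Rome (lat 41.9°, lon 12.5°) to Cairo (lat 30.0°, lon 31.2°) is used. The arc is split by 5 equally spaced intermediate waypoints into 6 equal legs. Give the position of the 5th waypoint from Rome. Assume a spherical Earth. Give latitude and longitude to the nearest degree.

≈ lat 32°, lon 28°

From cos δ = sin φ₁ sin φ₂ + cos φ₁ cos φ₂ cos Δλ, the central angle is δ ≈ 0.335 rad (19.2°).
Interpolate at f = 5/6 with slerp weights a = sin((1−f)δ)/sin δ ≈ 0.170, b = sin(fδ)/sin δ ≈ 0.838.
p = a·p₁ + b·p₂ ≈ (0.744, 0.403, 0.532); φ = arcsin(p_z) ≈ 32.17°, λ = atan2(p_y, p_x) ≈ 28.46°.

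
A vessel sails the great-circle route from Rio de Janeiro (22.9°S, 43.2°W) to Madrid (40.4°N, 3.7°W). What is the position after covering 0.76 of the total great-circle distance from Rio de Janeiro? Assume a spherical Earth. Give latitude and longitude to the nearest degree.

≈ 26°N, 16°W

From cos δ = sin φ₁ sin φ₂ + cos φ₁ cos φ₂ cos Δλ, the central angle is δ ≈ 1.277 rad (73.2°).
Interpolate at f = 0.76 with slerp weights a = sin((1−f)δ)/sin δ ≈ 0.315, b = sin(fδ)/sin δ ≈ 0.862.
p = a·p₁ + b·p₂ ≈ (0.867, -0.241, 0.436); φ = arcsin(p_z) ≈ 25.86°, λ = atan2(p_y, p_x) ≈ -15.55°.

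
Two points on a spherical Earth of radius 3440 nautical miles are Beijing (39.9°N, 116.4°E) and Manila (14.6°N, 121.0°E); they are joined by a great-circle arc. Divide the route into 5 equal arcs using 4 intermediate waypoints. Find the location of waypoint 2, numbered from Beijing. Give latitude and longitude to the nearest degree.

The haversine formula gives a central angle δ ≈ 0.447 rad (25.6°) between the endpoints.
Interpolate at f = 2/5 with slerp weights a = sin((1−f)δ)/sin δ ≈ 0.613, b = sin(fδ)/sin δ ≈ 0.411.
p = a·p₁ + b·p₂ ≈ (-0.414, 0.763, 0.497); φ = arcsin(p_z) ≈ 29.80°, λ = atan2(p_y, p_x) ≈ 118.51°.

≈ 30°N, 119°E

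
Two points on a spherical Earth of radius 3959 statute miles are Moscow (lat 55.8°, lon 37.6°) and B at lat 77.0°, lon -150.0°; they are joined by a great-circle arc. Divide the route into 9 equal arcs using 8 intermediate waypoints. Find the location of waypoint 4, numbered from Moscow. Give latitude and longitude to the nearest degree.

Convert each endpoint to a unit vector on the sphere (x = cos φ cos λ, y = cos φ sin λ, z = sin φ).
The central angle between the endpoints is δ = arccos(p₁·p₂) ≈ 0.822 rad (47.1°).
Interpolate at f = 4/9 with slerp weights a = sin((1−f)δ)/sin δ ≈ 0.602, b = sin(fδ)/sin δ ≈ 0.488.
p = a·p₁ + b·p₂ ≈ (0.173, 0.152, 0.973); φ = arcsin(p_z) ≈ 76.70°, λ = atan2(p_y, p_x) ≈ 41.22°.

≈ lat 77°, lon 41°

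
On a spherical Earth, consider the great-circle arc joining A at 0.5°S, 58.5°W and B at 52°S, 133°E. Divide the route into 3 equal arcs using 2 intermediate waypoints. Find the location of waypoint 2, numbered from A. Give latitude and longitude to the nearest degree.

Convert each endpoint to a unit vector on the sphere (x = cos φ cos λ, y = cos φ sin λ, z = sin φ).
The central angle between the endpoints is δ = arccos(p₁·p₂) ≈ 2.210 rad (126.6°).
Interpolate at f = 2/3 with slerp weights a = sin((1−f)δ)/sin δ ≈ 0.837, b = sin(fδ)/sin δ ≈ 1.240.
p = a·p₁ + b·p₂ ≈ (-0.083, -0.155, -0.984); φ = arcsin(p_z) ≈ -79.85°, λ = atan2(p_y, p_x) ≈ -118.22°.

≈ 80°S, 118°W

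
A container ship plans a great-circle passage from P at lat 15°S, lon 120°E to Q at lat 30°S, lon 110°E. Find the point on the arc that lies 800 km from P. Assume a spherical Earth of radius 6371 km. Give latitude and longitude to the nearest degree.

≈ lat 21°S, lon 116°E

The haversine formula gives a central angle δ ≈ 0.307 rad (17.6°) between the endpoints. The total great-circle distance is δ·R ≈ 0.307 × 6371 ≈ 1956 km, so the target fraction is f = 800/1956 ≈ 0.409.
Interpolate at f ≈ 0.409 with slerp weights a = sin((1−f)δ)/sin δ ≈ 0.597, b = sin(fδ)/sin δ ≈ 0.414.
p = a·p₁ + b·p₂ ≈ (-0.411, 0.837, -0.362); φ = arcsin(p_z) ≈ -21.21°, λ = atan2(p_y, p_x) ≈ 116.17°.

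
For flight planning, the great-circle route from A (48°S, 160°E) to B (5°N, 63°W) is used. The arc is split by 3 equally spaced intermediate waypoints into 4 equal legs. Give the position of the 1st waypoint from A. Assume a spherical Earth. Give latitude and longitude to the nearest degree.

Convert each endpoint to a unit vector on the sphere (x = cos φ cos λ, y = cos φ sin λ, z = sin φ).
The central angle between the endpoints is δ = arccos(p₁·p₂) ≈ 2.156 rad (123.5°).
Interpolate at f = 1/4 with slerp weights a = sin((1−f)δ)/sin δ ≈ 1.198, b = sin(fδ)/sin δ ≈ 0.616.
p = a·p₁ + b·p₂ ≈ (-0.475, -0.272, -0.837); φ = arcsin(p_z) ≈ -56.81°, λ = atan2(p_y, p_x) ≈ -150.18°.

≈ (57°S, 150°W)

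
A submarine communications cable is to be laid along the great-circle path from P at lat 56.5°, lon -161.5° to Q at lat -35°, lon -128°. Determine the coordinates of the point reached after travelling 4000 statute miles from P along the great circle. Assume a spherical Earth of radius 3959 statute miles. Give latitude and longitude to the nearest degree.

≈ lat 2°, lon -139°

From cos δ = sin φ₁ sin φ₂ + cos φ₁ cos φ₂ cos Δλ, the central angle is δ ≈ 1.672 rad (95.8°). The total great-circle distance is δ·R ≈ 1.672 × 3959 ≈ 6620 mi, so the target fraction is f = 4000/6620 ≈ 0.604.
Interpolate at f ≈ 0.604 with slerp weights a = sin((1−f)δ)/sin δ ≈ 0.618, b = sin(fδ)/sin δ ≈ 0.851.
p = a·p₁ + b·p₂ ≈ (-0.753, -0.658, 0.027); φ = arcsin(p_z) ≈ 1.54°, λ = atan2(p_y, p_x) ≈ -138.85°.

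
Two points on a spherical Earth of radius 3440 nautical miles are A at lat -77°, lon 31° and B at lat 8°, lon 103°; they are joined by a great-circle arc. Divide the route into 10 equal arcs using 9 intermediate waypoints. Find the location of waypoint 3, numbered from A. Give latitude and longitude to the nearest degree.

≈ lat -55°, lon 83°

Convert each endpoint to a unit vector on the sphere (x = cos φ cos λ, y = cos φ sin λ, z = sin φ).
The central angle between the endpoints is δ = arccos(p₁·p₂) ≈ 1.638 rad (93.8°).
Interpolate at f = 3/10 with slerp weights a = sin((1−f)δ)/sin δ ≈ 0.913, b = sin(fδ)/sin δ ≈ 0.473.
p = a·p₁ + b·p₂ ≈ (0.071, 0.562, -0.824); φ = arcsin(p_z) ≈ -55.50°, λ = atan2(p_y, p_x) ≈ 82.82°.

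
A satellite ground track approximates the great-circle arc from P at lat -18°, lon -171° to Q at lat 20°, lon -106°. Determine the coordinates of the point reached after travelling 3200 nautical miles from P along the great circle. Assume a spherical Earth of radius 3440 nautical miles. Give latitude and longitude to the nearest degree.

≈ lat 10°, lon -125°

Convert each endpoint to a unit vector on the sphere (x = cos φ cos λ, y = cos φ sin λ, z = sin φ).
The central angle between the endpoints is δ = arccos(p₁·p₂) ≈ 1.295 rad (74.2°). The total great-circle distance is δ·R ≈ 1.295 × 3440 ≈ 4456 nmi, so the target fraction is f = 3200/4456 ≈ 0.718.
Interpolate at f ≈ 0.718 with slerp weights a = sin((1−f)δ)/sin δ ≈ 0.371, b = sin(fδ)/sin δ ≈ 0.833.
p = a·p₁ + b·p₂ ≈ (-0.564, -0.808, 0.170); φ = arcsin(p_z) ≈ 9.81°, λ = atan2(p_y, p_x) ≈ -124.94°.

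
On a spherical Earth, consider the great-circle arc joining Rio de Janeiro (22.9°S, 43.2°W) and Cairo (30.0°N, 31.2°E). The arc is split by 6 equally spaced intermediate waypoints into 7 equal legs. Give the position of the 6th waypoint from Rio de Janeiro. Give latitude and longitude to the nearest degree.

≈ 24°N, 19°E

Convert each endpoint to a unit vector on the sphere (x = cos φ cos λ, y = cos φ sin λ, z = sin φ).
The central angle between the endpoints is δ = arccos(p₁·p₂) ≈ 1.551 rad (88.9°).
Interpolate at f = 6/7 with slerp weights a = sin((1−f)δ)/sin δ ≈ 0.220, b = sin(fδ)/sin δ ≈ 0.971.
p = a·p₁ + b·p₂ ≈ (0.867, 0.297, 0.400); φ = arcsin(p_z) ≈ 23.58°, λ = atan2(p_y, p_x) ≈ 18.92°.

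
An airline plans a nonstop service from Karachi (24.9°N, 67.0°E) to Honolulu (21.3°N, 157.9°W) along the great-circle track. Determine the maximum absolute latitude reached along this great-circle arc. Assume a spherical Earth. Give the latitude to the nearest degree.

≈ 48°N

The great circle lies in the plane with unit normal n̂ = (p₁ × p₂)/|p₁ × p₂|.
Here n̂_z ≈ +0.666; the vertex latitude is φ_max = arccos|n̂_z| ≈ 48.2°.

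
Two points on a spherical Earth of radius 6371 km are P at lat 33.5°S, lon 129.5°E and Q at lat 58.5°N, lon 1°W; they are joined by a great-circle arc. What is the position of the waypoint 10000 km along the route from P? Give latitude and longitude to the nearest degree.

≈ lat 42°N, lon 76°E

Write both endpoints as unit vectors p₁, p₂ with components (cos φ cos λ, cos φ sin λ, sin φ).
The central angle between the endpoints is δ = arccos(p₁·p₂) ≈ 2.424 rad (138.9°). The total great-circle distance is δ·R ≈ 2.424 × 6371 ≈ 15445 km, so the target fraction is f = 10000/15445 ≈ 0.647.
Interpolate at f ≈ 0.647 with slerp weights a = sin((1−f)δ)/sin δ ≈ 1.148, b = sin(fδ)/sin δ ≈ 1.521.
p = a·p₁ + b·p₂ ≈ (0.186, 0.725, 0.664); φ = arcsin(p_z) ≈ 41.58°, λ = atan2(p_y, p_x) ≈ 75.60°.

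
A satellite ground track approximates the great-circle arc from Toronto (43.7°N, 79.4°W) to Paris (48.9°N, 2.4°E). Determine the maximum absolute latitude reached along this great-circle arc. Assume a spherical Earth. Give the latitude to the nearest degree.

The great circle lies in the plane with unit normal n̂ = (p₁ × p₂)/|p₁ × p₂|.
Here n̂_z ≈ +0.582; the vertex latitude is φ_max = arccos|n̂_z| ≈ 54.4°.
Check via Clairaut: cos φ_max = |cos φ₁| · sin C = cos(43.7°)·sin(53.6°) ≈ 0.582, again giving ≈ 54.4°.

≈ 54°N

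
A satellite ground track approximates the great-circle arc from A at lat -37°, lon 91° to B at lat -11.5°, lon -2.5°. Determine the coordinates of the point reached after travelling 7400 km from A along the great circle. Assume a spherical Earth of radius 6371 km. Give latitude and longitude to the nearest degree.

Convert each endpoint to a unit vector on the sphere (x = cos φ cos λ, y = cos φ sin λ, z = sin φ).
The central angle between the endpoints is δ = arccos(p₁·p₂) ≈ 1.499 rad (85.9°). The total great-circle distance is δ·R ≈ 1.499 × 6371 ≈ 9547 km, so the target fraction is f = 7400/9547 ≈ 0.775.
Interpolate at f ≈ 0.775 with slerp weights a = sin((1−f)δ)/sin δ ≈ 0.332, b = sin(fδ)/sin δ ≈ 0.920.
p = a·p₁ + b·p₂ ≈ (0.896, 0.225, -0.383); φ = arcsin(p_z) ≈ -22.51°, λ = atan2(p_y, p_x) ≈ 14.12°.

≈ lat -23°, lon 14°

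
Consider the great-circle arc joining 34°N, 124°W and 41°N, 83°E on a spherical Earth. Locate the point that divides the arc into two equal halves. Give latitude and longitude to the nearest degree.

≈ 73°N, 171°E

Convert each endpoint to a unit vector on the sphere (x = cos φ cos λ, y = cos φ sin λ, z = sin φ).
The central angle between the endpoints is δ = arccos(p₁·p₂) ≈ 1.763 rad (101.0°).
Interpolate at f = 1/2 with slerp weights a = sin((1−f)δ)/sin δ ≈ 0.786, b = sin(fδ)/sin δ ≈ 0.786.
p = a·p₁ + b·p₂ ≈ (-0.292, 0.049, 0.955); φ = arcsin(p_z) ≈ 72.78°, λ = atan2(p_y, p_x) ≈ 170.56°.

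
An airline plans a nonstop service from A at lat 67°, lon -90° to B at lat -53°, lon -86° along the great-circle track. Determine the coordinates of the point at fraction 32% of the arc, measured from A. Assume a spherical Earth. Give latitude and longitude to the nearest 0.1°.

≈ lat 28.6°, lon -88.0°

Write both endpoints as unit vectors p₁, p₂ with components (cos φ cos λ, cos φ sin λ, sin φ).
The central angle between the endpoints is δ = arccos(p₁·p₂) ≈ 2.095 rad (120.0°).
Interpolate at f = 0.32 with slerp weights a = sin((1−f)δ)/sin δ ≈ 1.143, b = sin(fδ)/sin δ ≈ 0.718.
p = a·p₁ + b·p₂ ≈ (0.030, -0.877, 0.479); φ = arcsin(p_z) ≈ 28.61°, λ = atan2(p_y, p_x) ≈ -88.03°.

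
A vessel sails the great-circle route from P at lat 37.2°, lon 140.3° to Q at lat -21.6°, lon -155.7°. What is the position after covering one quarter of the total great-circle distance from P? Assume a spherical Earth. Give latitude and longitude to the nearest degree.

≈ lat 24°, lon 160°

Convert each endpoint to a unit vector on the sphere (x = cos φ cos λ, y = cos φ sin λ, z = sin φ).
The central angle between the endpoints is δ = arccos(p₁·p₂) ≈ 1.469 rad (84.1°).
Interpolate at f = 1/4 with slerp weights a = sin((1−f)δ)/sin δ ≈ 0.897, b = sin(fδ)/sin δ ≈ 0.361.
p = a·p₁ + b·p₂ ≈ (-0.855, 0.318, 0.409); φ = arcsin(p_z) ≈ 24.16°, λ = atan2(p_y, p_x) ≈ 159.60°.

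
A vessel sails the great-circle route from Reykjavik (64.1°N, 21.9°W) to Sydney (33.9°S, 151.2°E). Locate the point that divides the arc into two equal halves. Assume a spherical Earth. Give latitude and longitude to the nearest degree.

≈ 41°N, 144°E

Write both endpoints as unit vectors p₁, p₂ with components (cos φ cos λ, cos φ sin λ, sin φ).
The central angle between the endpoints is δ = arccos(p₁·p₂) ≈ 2.609 rad (149.5°).
Interpolate at f = 1/2 with slerp weights a = sin((1−f)δ)/sin δ ≈ 1.901, b = sin(fδ)/sin δ ≈ 1.901.
p = a·p₁ + b·p₂ ≈ (-0.612, 0.450, 0.650); φ = arcsin(p_z) ≈ 40.53°, λ = atan2(p_y, p_x) ≈ 143.66°.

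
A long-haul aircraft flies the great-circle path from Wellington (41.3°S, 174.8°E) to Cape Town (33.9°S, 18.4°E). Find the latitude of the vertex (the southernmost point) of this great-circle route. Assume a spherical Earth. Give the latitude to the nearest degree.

≈ 75°S

The great circle lies in the plane with unit normal n̂ = (p₁ × p₂)/|p₁ × p₂|.
Here n̂_z ≈ -0.255; the vertex latitude is φ_max = arccos|n̂_z| ≈ 75.2°.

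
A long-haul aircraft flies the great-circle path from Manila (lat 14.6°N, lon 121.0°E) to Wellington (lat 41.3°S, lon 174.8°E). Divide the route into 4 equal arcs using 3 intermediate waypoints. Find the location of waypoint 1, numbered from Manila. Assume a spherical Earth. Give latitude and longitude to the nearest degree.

≈ lat 0°N, lon 133°E

Convert each endpoint to a unit vector on the sphere (x = cos φ cos λ, y = cos φ sin λ, z = sin φ).
The central angle between the endpoints is δ = arccos(p₁·p₂) ≈ 1.305 rad (74.8°).
Interpolate at f = 1/4 with slerp weights a = sin((1−f)δ)/sin δ ≈ 0.860, b = sin(fδ)/sin δ ≈ 0.332.
p = a·p₁ + b·p₂ ≈ (-0.677, 0.736, -0.002); φ = arcsin(p_z) ≈ -0.14°, λ = atan2(p_y, p_x) ≈ 132.62°.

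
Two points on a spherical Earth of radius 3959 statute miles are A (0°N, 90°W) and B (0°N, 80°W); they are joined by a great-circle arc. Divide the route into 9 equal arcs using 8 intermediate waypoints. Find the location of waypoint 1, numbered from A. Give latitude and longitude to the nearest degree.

≈ (0°N, 89°W)

From cos δ = sin φ₁ sin φ₂ + cos φ₁ cos φ₂ cos Δλ, the central angle is δ ≈ 0.175 rad (10.0°).
Interpolate at f = 1/9 with slerp weights a = sin((1−f)δ)/sin δ ≈ 0.890, b = sin(fδ)/sin δ ≈ 0.112.
p = a·p₁ + b·p₂ ≈ (0.019, -1.000, 0.000); φ = arcsin(p_z) ≈ 0.00°, λ = atan2(p_y, p_x) ≈ -88.89°.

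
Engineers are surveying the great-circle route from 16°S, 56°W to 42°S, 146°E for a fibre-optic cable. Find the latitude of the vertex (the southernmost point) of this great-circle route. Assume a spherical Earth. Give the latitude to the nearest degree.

The great circle lies in the plane with unit normal n̂ = (p₁ × p₂)/|p₁ × p₂|.
Here n̂_z ≈ -0.305; the vertex latitude is φ_max = arccos|n̂_z| ≈ 72.3°.

≈ 72°S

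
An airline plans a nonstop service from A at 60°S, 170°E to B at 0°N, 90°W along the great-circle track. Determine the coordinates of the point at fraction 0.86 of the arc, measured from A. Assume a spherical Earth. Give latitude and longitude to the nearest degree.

≈ 12°S, 97°W

Convert each endpoint to a unit vector on the sphere (x = cos φ cos λ, y = cos φ sin λ, z = sin φ).
The central angle between the endpoints is δ = arccos(p₁·p₂) ≈ 1.658 rad (95.0°).
Interpolate at f = 0.86 with slerp weights a = sin((1−f)δ)/sin δ ≈ 0.231, b = sin(fδ)/sin δ ≈ 0.993.
p = a·p₁ + b·p₂ ≈ (-0.114, -0.973, -0.200); φ = arcsin(p_z) ≈ -11.53°, λ = atan2(p_y, p_x) ≈ -96.66°.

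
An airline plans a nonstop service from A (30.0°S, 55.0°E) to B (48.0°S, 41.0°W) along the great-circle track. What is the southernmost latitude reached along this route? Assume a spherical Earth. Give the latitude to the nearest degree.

The great circle lies in the plane with unit normal n̂ = (p₁ × p₂)/|p₁ × p₂|.
Here n̂_z ≈ -0.606; the vertex latitude is φ_max = arccos|n̂_z| ≈ 52.7°.
Check via Clairaut: cos φ_max = |cos φ₁| · sin C = cos(30.0°)·sin(135.6°) ≈ 0.606, again giving ≈ 52.7°.

≈ 53°S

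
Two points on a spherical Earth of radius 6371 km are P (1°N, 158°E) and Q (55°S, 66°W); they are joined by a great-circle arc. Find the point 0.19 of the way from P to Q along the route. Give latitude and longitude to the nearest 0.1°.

Write both endpoints as unit vectors p₁, p₂ with components (cos φ cos λ, cos φ sin λ, sin φ).
The central angle between the endpoints is δ = arccos(p₁·p₂) ≈ 2.012 rad (115.3°).
Interpolate at f = 0.19 with slerp weights a = sin((1−f)δ)/sin δ ≈ 1.104, b = sin(fδ)/sin δ ≈ 0.412.
p = a·p₁ + b·p₂ ≈ (-0.927, 0.197, -0.319); φ = arcsin(p_z) ≈ -18.58°, λ = atan2(p_y, p_x) ≈ 167.98°.

≈ (18.6°S, 168.0°E)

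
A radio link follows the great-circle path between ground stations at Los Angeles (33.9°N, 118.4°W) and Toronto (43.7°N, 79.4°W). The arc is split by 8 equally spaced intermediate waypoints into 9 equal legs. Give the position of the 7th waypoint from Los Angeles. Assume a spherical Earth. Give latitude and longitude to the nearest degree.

Convert each endpoint to a unit vector on the sphere (x = cos φ cos λ, y = cos φ sin λ, z = sin φ).
The central angle between the endpoints is δ = arccos(p₁·p₂) ≈ 0.552 rad (31.6°).
Interpolate at f = 7/9 with slerp weights a = sin((1−f)δ)/sin δ ≈ 0.233, b = sin(fδ)/sin δ ≈ 0.794.
p = a·p₁ + b·p₂ ≈ (0.013, -0.734, 0.679); φ = arcsin(p_z) ≈ 42.73°, λ = atan2(p_y, p_x) ≈ -88.95°.

≈ 43°N, 89°W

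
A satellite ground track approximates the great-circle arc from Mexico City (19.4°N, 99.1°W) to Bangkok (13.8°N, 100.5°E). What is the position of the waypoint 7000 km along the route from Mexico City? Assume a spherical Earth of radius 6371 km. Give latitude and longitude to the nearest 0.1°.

≈ 60.0°N, 168.3°W

Write both endpoints as unit vectors p₁, p₂ with components (cos φ cos λ, cos φ sin λ, sin φ).
The central angle between the endpoints is δ = arccos(p₁·p₂) ≈ 2.471 rad (141.6°). The total great-circle distance is δ·R ≈ 2.471 × 6371 ≈ 15745 km, so the target fraction is f = 7000/15745 ≈ 0.445.
Interpolate at f ≈ 0.445 with slerp weights a = sin((1−f)δ)/sin δ ≈ 1.578, b = sin(fδ)/sin δ ≈ 1.434.
p = a·p₁ + b·p₂ ≈ (-0.489, -0.101, 0.866); φ = arcsin(p_z) ≈ 60.03°, λ = atan2(p_y, p_x) ≈ -168.34°.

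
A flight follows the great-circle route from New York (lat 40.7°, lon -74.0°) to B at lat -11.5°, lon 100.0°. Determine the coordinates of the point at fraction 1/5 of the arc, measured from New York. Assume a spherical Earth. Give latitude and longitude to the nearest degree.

The haversine formula gives a central angle δ ≈ 2.624 rad (150.3°) between the endpoints.
Interpolate at f = 1/5 with slerp weights a = sin((1−f)δ)/sin δ ≈ 1.745, b = sin(fδ)/sin δ ≈ 1.012.
p = a·p₁ + b·p₂ ≈ (0.192, -0.295, 0.936); φ = arcsin(p_z) ≈ 69.38°, λ = atan2(p_y, p_x) ≈ -56.88°.

≈ lat 69°, lon -57°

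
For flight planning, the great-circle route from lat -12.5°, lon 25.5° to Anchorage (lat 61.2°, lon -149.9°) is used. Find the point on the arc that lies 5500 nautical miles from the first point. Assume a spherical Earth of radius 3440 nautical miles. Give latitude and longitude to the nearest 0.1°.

Convert each endpoint to a unit vector on the sphere (x = cos φ cos λ, y = cos φ sin λ, z = sin φ).
The central angle between the endpoints is δ = arccos(p₁·p₂) ≈ 2.290 rad (131.2°). The total great-circle distance is δ·R ≈ 2.290 × 3440 ≈ 7876 nmi, so the target fraction is f = 5500/7876 ≈ 0.698.
Interpolate at f ≈ 0.698 with slerp weights a = sin((1−f)δ)/sin δ ≈ 0.847, b = sin(fδ)/sin δ ≈ 1.328.
p = a·p₁ + b·p₂ ≈ (0.192, 0.035, 0.981); φ = arcsin(p_z) ≈ 78.72°, λ = atan2(p_y, p_x) ≈ 10.29°.

≈ lat 78.7°, lon 10.3°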